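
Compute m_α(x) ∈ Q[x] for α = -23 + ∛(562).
m_α(x) = x^3 + 69x^2 + 1587x + 11605

Set β = α + 23 = ∛(562), so β^3 = 562. Then (α + 23)^3 - 562 = 0, i.e. α is a root of g(x) = (x + 23)^3 - 562 = x^3 + 69x^2 + 1587x + 11605. Since g(x) = h(x + 23) where h(x) = x^3 - 562, and h is irreducible over Q (because 562 is not a perfect cube, so h has no rational root, and a monic cubic with no rational root is irreducible), g is also irreducible (irreducibility is preserved under the substitution x → x + 23). Hence m_α(x) = x^3 + 69x^2 + 1587x + 11605.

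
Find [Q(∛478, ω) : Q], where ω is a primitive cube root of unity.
[Q(∛478, ω) : Q] = 6

[Q(∛478):Q] = 3 (min poly x^3 - 478, irreducible since 478 is not a perfect cube). [Q(ω):Q] = 2 (min poly x^2 + x + 1). Since Q(∛478) ⊂ R and ω ∉ R, we have ω ∉ Q(∛478), so x^2 + x + 1 remains irreducible over Q(∛478) and [Q(∛478, ω) : Q(∛478)] = 2. By the tower law, [Q(∛478, ω) : Q] = 3 · 2 = 6. (In fact Q(∛478, ω) is the splitting field of x^3 - 478 over Q.)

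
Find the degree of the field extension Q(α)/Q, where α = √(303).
[Q(α):Q] = 2

[Q(α):Q] equals the degree of the minimal polynomial of α. Here α^2 = 303 and x^2 - 303 is irreducible (d = 303 is squarefree, ≠ 1, hence not a square), so deg(m_α) = 2. Thus [Q(α):Q] = 2.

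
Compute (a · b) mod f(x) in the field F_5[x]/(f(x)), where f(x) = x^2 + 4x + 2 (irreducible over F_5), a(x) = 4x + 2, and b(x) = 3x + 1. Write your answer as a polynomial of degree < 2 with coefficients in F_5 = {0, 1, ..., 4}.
a · b ≡ 2x + 3 (mod f(x))

Multiply in F_5[x]: a(x)·b(x) = (4x + 2)·(3x + 1) = 2x^2 + 2. This has degree ≥ 2, so divide by f(x) over F_5: 2x^2 + 2 = (2)·(x^2 + 4x + 2) + (2x + 3). Hence a·b ≡ 2x + 3 (mod f). (F_5[x]/(f) is a field with 5^2 = 25 elements since f is irreducible of degree 2.)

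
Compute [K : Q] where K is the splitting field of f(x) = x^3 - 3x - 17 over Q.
[K : Q] = 6

By the rational root test, any rational root of the monic integer polynomial f(x) = x^3 - 3x - 17 must be an integer dividing the constant term -17, i.e. one of ±{1, 17}. Evaluating: f(1) = -19, f(-1) = -15, f(17) = 4845, f(-17) = -4879; none is 0, so f has no rational root and is therefore irreducible over Q (a cubic with no linear factor over a field is irreducible). For an irreducible cubic, the Galois group is A_3 or S_3 according as the discriminant disc(f) = -4a^3 - 27b^2 = -4·(-3)^3 - 27·(-17)^2 = -7695 is or is not a square in Q. Here disc(f) = -7695 is not a perfect square in Q, so the Galois group of f over Q is not contained in A_3 and must be all of S_3. The splitting field has degree |S_3| = 6 over Q, so [K : Q] = 6.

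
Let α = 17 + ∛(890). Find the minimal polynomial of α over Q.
m_α(x) = x^3 - 51x^2 + 867x - 5803

Set β = α - 17 = ∛(890), so β^3 = 890. Then (α - 17)^3 - 890 = 0, i.e. α is a root of g(x) = (x - 17)^3 - 890 = x^3 - 51x^2 + 867x - 5803. Since g(x) = h(x - 17) where h(x) = x^3 - 890, and h is irreducible over Q (because 890 is not a perfect cube, so h has no rational root, and a monic cubic with no rational root is irreducible), g is also irreducible (irreducibility is preserved under the substitution x → x - 17). Hence m_α(x) = x^3 - 51x^2 + 867x - 5803.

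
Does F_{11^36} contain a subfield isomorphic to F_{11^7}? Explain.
No: F_{11^7} is not a subfield of F_{11^36}

F_{p^m} embeds in F_{p^n} iff m | n. Here 7 ∤ 36 (since 36 = 5·7 + 1 with remainder 1 ≠ 0), so F_{11^7} is not a subfield of F_{11^36}. Equivalently: if it were, the tower law would give 7 = [F_{11^7}:F_11] dividing [F_{11^36}:F_11] = 36, contradiction.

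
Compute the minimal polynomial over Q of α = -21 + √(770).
m_α(x) = x^2 + 42x - 329

From α + 21 = √(770), squaring gives (α + 21)^2 = 770, i.e. α^2 + 42α + 441 = 770, so α^2 + 42α - 329 = 0. The discriminant of x^2 + 42x - 329 is (42)^2 - 4·(-329) = 1764 + 1316 = 3080, and 4·(770) is not a perfect square in Q since 770 is squarefree and ≠ 1. Hence x^2 + 42x - 329 is irreducible over Q and is the minimal polynomial of α.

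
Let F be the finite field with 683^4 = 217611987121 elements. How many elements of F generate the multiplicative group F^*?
There are φ(217611987120) = 48364646400 primitive elements

F_q^* is cyclic of order q - 1 = 217611987120. A cyclic group of order m has exactly φ(m) generators. Here m = 217611987120 = 2^4 · 3^2 · 5 · 11 · 19 · 31 · 46649, so the number of primitive elements is φ(217611987120) = 48364646400.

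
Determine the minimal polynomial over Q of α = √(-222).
m_α(x) = x^2 + 222

α satisfies α^2 + 222 = 0, so x^2 + 222 annihilates α. Since d = -222 is squarefree and ≠ 1, it is not a perfect square in Q, so x^2 + 222 has no rational root and is therefore irreducible over Q (a degree-2 polynomial over a field is irreducible iff it has no root). Hence m_α(x) = x^2 + 222.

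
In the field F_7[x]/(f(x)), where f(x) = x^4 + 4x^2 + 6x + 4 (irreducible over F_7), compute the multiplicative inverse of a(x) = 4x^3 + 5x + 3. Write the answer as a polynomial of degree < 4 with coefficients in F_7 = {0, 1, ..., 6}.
a(x)^(-1) ≡ 6x^3 + x^2 + 1 (mod f(x))

Since f is irreducible over F_7, F_7[x]/(f) is a field and a(x) ≠ 0 has an inverse. Apply the extended Euclidean algorithm to f(x) and a(x) in F_7[x]: f(x) = (2x)·a(x) + (x^2 + 4);  a(x) = (4x)·(x^2 + 4) + (3x + 3);  (x^2 + 4) = (5x + 2)·(3x + 3) + (5). The last nonzero remainder is the constant 5 = gcd(f, a) in F_7. Back-substituting through the division chain expresses 5 = s(x)·a(x) + t(x)·f(x) with s(x) ≡ 2x^3 + 5x^2 + 5 (mod f), so (2x^3 + 5x^2 + 5)·a(x) ≡ 5 (mod f). Multiplying by 5^(-1) ≡ 3 in F_7 gives a(x)^(-1) ≡ 3·(2x^3 + 5x^2 + 5) ≡ 6x^3 + x^2 + 1 (mod f). Check: (4x^3 + 5x + 3)·(6x^3 + x^2 + 1) = 3x^6 + 4x^5 + 2x^4 + 6x^3 + 3x^2 + 5x + 3 ≡ 1 (mod x^4 + 4x^2 + 6x + 4).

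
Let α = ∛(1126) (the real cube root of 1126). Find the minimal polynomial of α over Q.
m_α(x) = x^3 - 1126

α satisfies α^3 = 1126, so x^3 - 1126 annihilates α. By the rational root test, a rational root p/q (in lowest terms) of x^3 - 1126 would satisfy p^3 = 1126 q^3, forcing q = 1 and p^3 = 1126; but 1126 is not a perfect cube, contradiction. A monic cubic over Q with no rational root is irreducible (any nontrivial factorization would include a linear factor). Hence x^3 - 1126 is the minimal polynomial of α, and in particular [Q(α):Q] = 3.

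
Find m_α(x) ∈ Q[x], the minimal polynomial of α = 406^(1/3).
m_α(x) = x^3 - 406

α satisfies α^3 = 406, so x^3 - 406 annihilates α. By the rational root test, a rational root p/q (in lowest terms) of x^3 - 406 would satisfy p^3 = 406 q^3, forcing q = 1 and p^3 = 406; but 406 is not a perfect cube, contradiction. A monic cubic over Q with no rational root is irreducible (any nontrivial factorization would include a linear factor). Hence x^3 - 406 is the minimal polynomial of α, and in particular [Q(α):Q] = 3.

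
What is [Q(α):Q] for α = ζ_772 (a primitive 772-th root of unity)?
[Q(α):Q] = 384

The minimal polynomial of ζ_772 over Q is the 772-th cyclotomic polynomial Φ_772(x), which is irreducible over Q and has degree φ(772) = 384. Hence [Q(α):Q] = φ(772) = 384.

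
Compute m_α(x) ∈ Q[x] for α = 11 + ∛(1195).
m_α(x) = x^3 - 33x^2 + 363x - 2526

Set β = α - 11 = ∛(1195), so β^3 = 1195. Then (α - 11)^3 - 1195 = 0, i.e. α is a root of g(x) = (x - 11)^3 - 1195 = x^3 - 33x^2 + 363x - 2526. Since g(x) = h(x - 11) where h(x) = x^3 - 1195, and h is irreducible over Q (because 1195 is not a perfect cube, so h has no rational root, and a monic cubic with no rational root is irreducible), g is also irreducible (irreducibility is preserved under the substitution x → x - 11). Hence m_α(x) = x^3 - 33x^2 + 363x - 2526.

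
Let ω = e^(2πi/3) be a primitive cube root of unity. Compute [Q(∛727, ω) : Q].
[Q(∛727, ω) : Q] = 6

[Q(∛727):Q] = 3 (min poly x^3 - 727, irreducible since 727 is not a perfect cube). [Q(ω):Q] = 2 (min poly x^2 + x + 1). Since Q(∛727) ⊂ R and ω ∉ R, we have ω ∉ Q(∛727), so x^2 + x + 1 remains irreducible over Q(∛727) and [Q(∛727, ω) : Q(∛727)] = 2. By the tower law, [Q(∛727, ω) : Q] = 3 · 2 = 6. (In fact Q(∛727, ω) is the splitting field of x^3 - 727 over Q.)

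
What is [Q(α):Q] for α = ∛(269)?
[Q(α):Q] = 3

The minimal polynomial of α is x^3 - 269, irreducible over Q since 269 is not a perfect cube (so x^3 - 269 has no rational root). Hence [Q(α):Q] = deg(m_α) = 3.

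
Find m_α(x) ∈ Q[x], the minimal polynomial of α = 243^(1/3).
m_α(x) = x^3 - 243

α satisfies α^3 = 243, so x^3 - 243 annihilates α. By the rational root test, a rational root p/q (in lowest terms) of x^3 - 243 would satisfy p^3 = 243 q^3, forcing q = 1 and p^3 = 243; but 243 is not a perfect cube, contradiction. A monic cubic over Q with no rational root is irreducible (any nontrivial factorization would include a linear factor). Hence x^3 - 243 is the minimal polynomial of α, and in particular [Q(α):Q] = 3.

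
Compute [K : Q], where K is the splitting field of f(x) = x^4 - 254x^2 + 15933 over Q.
[K : Q] = 4

Solving the quadratic in x^2: x^2 = (254 ± √(254^2 - 4·15933))/2 = (254 ± √784)/2 = (254 ± 28)/2, giving x^2 = 141 or x^2 = 113. So f(x) = (x^2 - 141)(x^2 - 113) and the roots of f are ±√141, ±√113. Hence the splitting field is K = Q(√141, √113). Since 141 and 113 are distinct squarefree integers > 1, their product 15933 is not a perfect square, so √113 ∉ Q(√141). By the tower law [K:Q] = [Q(√141,√113):Q(√141)] · [Q(√141):Q] = 2 · 2 = 4.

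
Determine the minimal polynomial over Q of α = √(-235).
m_α(x) = x^2 + 235

α satisfies α^2 + 235 = 0, so x^2 + 235 annihilates α. Since d = -235 is squarefree and ≠ 1, it is not a perfect square in Q, so x^2 + 235 has no rational root and is therefore irreducible over Q (a degree-2 polynomial over a field is irreducible iff it has no root). Hence m_α(x) = x^2 + 235.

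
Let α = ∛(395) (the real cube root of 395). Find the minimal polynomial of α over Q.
m_α(x) = x^3 - 395

α satisfies α^3 = 395, so x^3 - 395 annihilates α. By the rational root test, a rational root p/q (in lowest terms) of x^3 - 395 would satisfy p^3 = 395 q^3, forcing q = 1 and p^3 = 395; but 395 is not a perfect cube, contradiction. A monic cubic over Q with no rational root is irreducible (any nontrivial factorization would include a linear factor). Hence x^3 - 395 is the minimal polynomial of α, and in particular [Q(α):Q] = 3.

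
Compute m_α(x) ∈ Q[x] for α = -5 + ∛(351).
m_α(x) = x^3 + 15x^2 + 75x - 226

Set β = α + 5 = ∛(351), so β^3 = 351. Then (α + 5)^3 - 351 = 0, i.e. α is a root of g(x) = (x + 5)^3 - 351 = x^3 + 15x^2 + 75x - 226. Since g(x) = h(x + 5) where h(x) = x^3 - 351, and h is irreducible over Q (because 351 is not a perfect cube, so h has no rational root, and a monic cubic with no rational root is irreducible), g is also irreducible (irreducibility is preserved under the substitution x → x + 5). Hence m_α(x) = x^3 + 15x^2 + 75x - 226.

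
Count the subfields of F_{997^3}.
F_{997^3} has 2 subfields

The subfields of F_{p^n} are exactly the fields F_{p^d} for d | n (each is the fixed field of the unique index-d subgroup of Gal(F_{p^n}/F_p) ≅ Z/nZ). The divisors of n = 3 are {1, 3}, giving 2 subfields: F_{997^1}, F_{997^3}.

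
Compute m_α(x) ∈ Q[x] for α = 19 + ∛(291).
m_α(x) = x^3 - 57x^2 + 1083x - 7150

Set β = α - 19 = ∛(291), so β^3 = 291. Then (α - 19)^3 - 291 = 0, i.e. α is a root of g(x) = (x - 19)^3 - 291 = x^3 - 57x^2 + 1083x - 7150. Since g(x) = h(x - 19) where h(x) = x^3 - 291, and h is irreducible over Q (because 291 is not a perfect cube, so h has no rational root, and a monic cubic with no rational root is irreducible), g is also irreducible (irreducibility is preserved under the substitution x → x - 19). Hence m_α(x) = x^3 - 57x^2 + 1083x - 7150.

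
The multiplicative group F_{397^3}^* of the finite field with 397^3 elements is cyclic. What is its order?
|F_{397^3}^*| = 62570772

F_{397^3} has 397^3 = 62570773 elements; its multiplicative group consists of all nonzero elements, so |F_{397^3}^*| = 62570773 - 1 = 62570772. (It is cyclic since any finite subgroup of the multiplicative group of a field is cyclic.)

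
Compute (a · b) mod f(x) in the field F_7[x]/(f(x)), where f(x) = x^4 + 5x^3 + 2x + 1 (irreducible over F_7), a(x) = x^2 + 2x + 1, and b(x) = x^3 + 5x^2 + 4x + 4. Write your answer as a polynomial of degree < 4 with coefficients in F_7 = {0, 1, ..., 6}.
a · b ≡ 5x^3 + x^2 + 2 (mod f(x))

Multiply in F_7[x]: a(x)·b(x) = (x^2 + 2x + 1)·(x^3 + 5x^2 + 4x + 4) = x^5 + x^3 + 3x^2 + 5x + 4. This has degree ≥ 4, so divide by f(x) over F_7: x^5 + x^3 + 3x^2 + 5x + 4 = (x + 2)·(x^4 + 5x^3 + 2x + 1) + (5x^3 + x^2 + 2). Hence a·b ≡ 5x^3 + x^2 + 2 (mod f). (F_7[x]/(f) is a field with 7^4 = 2401 elements since f is irreducible of degree 4.)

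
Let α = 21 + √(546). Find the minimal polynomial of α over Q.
m_α(x) = x^2 - 42x - 105

From α - 21 = √(546), squaring gives (α - 21)^2 = 546, i.e. α^2 - 42α + 441 = 546, so α^2 - 42α - 105 = 0. The discriminant of x^2 - 42x - 105 is (-42)^2 - 4·(-105) = 1764 + 420 = 2184, and 4·(546) is not a perfect square in Q since 546 is squarefree and ≠ 1. Hence x^2 - 42x - 105 is irreducible over Q and is the minimal polynomial of α.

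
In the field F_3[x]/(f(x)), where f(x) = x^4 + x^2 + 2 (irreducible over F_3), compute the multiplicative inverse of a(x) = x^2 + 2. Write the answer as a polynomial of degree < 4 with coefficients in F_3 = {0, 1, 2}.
a(x)^(-1) ≡ 2x^2 + 1 (mod f(x))

Since f is irreducible over F_3, F_3[x]/(f) is a field and a(x) ≠ 0 has an inverse. Apply the extended Euclidean algorithm to f(x) and a(x) in F_3[x]: f(x) = (x^2 + 2)·a(x) + (1). The last nonzero remainder is the constant 1 = gcd(f, a) in F_3. Back-substituting through the division chain expresses 1 = s(x)·a(x) + t(x)·f(x) with s(x) ≡ 2x^2 + 1 (mod f), so a(x)^(-1) ≡ s(x) = 2x^2 + 1 (mod f). Check: (x^2 + 2)·(2x^2 + 1) = 2x^4 + 2x^2 + 2 ≡ 1 (mod x^4 + x^2 + 2).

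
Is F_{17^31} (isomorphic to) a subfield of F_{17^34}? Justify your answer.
No: F_{17^31} is not a subfield of F_{17^34}

F_{p^m} embeds in F_{p^n} iff m | n. Here 31 ∤ 34 (since 34 = 1·31 + 3 with remainder 3 ≠ 0), so F_{17^31} is not a subfield of F_{17^34}. Equivalently: if it were, the tower law would give 31 = [F_{17^31}:F_17] dividing [F_{17^34}:F_17] = 34, contradiction.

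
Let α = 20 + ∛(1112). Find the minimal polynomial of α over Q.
m_α(x) = x^3 - 60x^2 + 1200x - 9112

Set β = α - 20 = ∛(1112), so β^3 = 1112. Then (α - 20)^3 - 1112 = 0, i.e. α is a root of g(x) = (x - 20)^3 - 1112 = x^3 - 60x^2 + 1200x - 9112. Since g(x) = h(x - 20) where h(x) = x^3 - 1112, and h is irreducible over Q (because 1112 is not a perfect cube, so h has no rational root, and a monic cubic with no rational root is irreducible), g is also irreducible (irreducibility is preserved under the substitution x → x - 20). Hence m_α(x) = x^3 - 60x^2 + 1200x - 9112.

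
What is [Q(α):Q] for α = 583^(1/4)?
[Q(α):Q] = 4

α is a root of x^4 - 583. By Eisenstein's criterion at the prime p = 11 (which divides the constant term 583 but p^2 = 121 does not, since 583 is squarefree), x^4 - 583 is irreducible over Q. Hence [Q(α):Q] = 4.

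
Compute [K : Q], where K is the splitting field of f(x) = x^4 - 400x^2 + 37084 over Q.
[K : Q] = 4

Solving the quadratic in x^2: x^2 = (400 ± √(400^2 - 4·37084))/2 = (400 ± √11664)/2 = (400 ± 108)/2, giving x^2 = 146 or x^2 = 254. So f(x) = (x^2 - 146)(x^2 - 254) and the roots of f are ±√146, ±√254. Hence the splitting field is K = Q(√146, √254). Since 146 and 254 are distinct squarefree integers > 1, their product 37084 is not a perfect square, so √254 ∉ Q(√146). By the tower law [K:Q] = [Q(√146,√254):Q(√146)] · [Q(√146):Q] = 2 · 2 = 4.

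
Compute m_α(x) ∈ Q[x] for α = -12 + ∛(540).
m_α(x) = x^3 + 36x^2 + 432x + 1188

Set β = α + 12 = ∛(540), so β^3 = 540. Then (α + 12)^3 - 540 = 0, i.e. α is a root of g(x) = (x + 12)^3 - 540 = x^3 + 36x^2 + 432x + 1188. Since g(x) = h(x + 12) where h(x) = x^3 - 540, and h is irreducible over Q (because 540 is not a perfect cube, so h has no rational root, and a monic cubic with no rational root is irreducible), g is also irreducible (irreducibility is preserved under the substitution x → x + 12). Hence m_α(x) = x^3 + 36x^2 + 432x + 1188.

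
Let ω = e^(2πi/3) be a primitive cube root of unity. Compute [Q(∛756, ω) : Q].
[Q(∛756, ω) : Q] = 6

[Q(∛756):Q] = 3 (min poly x^3 - 756, irreducible since 756 is not a perfect cube). [Q(ω):Q] = 2 (min poly x^2 + x + 1). Since Q(∛756) ⊂ R and ω ∉ R, we have ω ∉ Q(∛756), so x^2 + x + 1 remains irreducible over Q(∛756) and [Q(∛756, ω) : Q(∛756)] = 2. By the tower law, [Q(∛756, ω) : Q] = 3 · 2 = 6. (In fact Q(∛756, ω) is the splitting field of x^3 - 756 over Q.)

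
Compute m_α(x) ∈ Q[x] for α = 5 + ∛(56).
m_α(x) = x^3 - 15x^2 + 75x - 181

Set β = α - 5 = ∛(56), so β^3 = 56. Then (α - 5)^3 - 56 = 0, i.e. α is a root of g(x) = (x - 5)^3 - 56 = x^3 - 15x^2 + 75x - 181. Since g(x) = h(x - 5) where h(x) = x^3 - 56, and h is irreducible over Q (because 56 is not a perfect cube, so h has no rational root, and a monic cubic with no rational root is irreducible), g is also irreducible (irreducibility is preserved under the substitution x → x - 5). Hence m_α(x) = x^3 - 15x^2 + 75x - 181.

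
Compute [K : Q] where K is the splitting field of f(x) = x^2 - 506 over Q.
[K : Q] = 2

f(x) = x^2 - 506 factors as (x - √506)(x + √506). The splitting field is K = Q(√506). Since 506 is squarefree and > 1, it is not a perfect square, so x^2 - 506 is irreducible over Q and [Q(√506) : Q] = 2. Hence [K : Q] = 2.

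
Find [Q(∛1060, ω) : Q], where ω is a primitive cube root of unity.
[Q(∛1060, ω) : Q] = 6

[Q(∛1060):Q] = 3 (min poly x^3 - 1060, irreducible since 1060 is not a perfect cube). [Q(ω):Q] = 2 (min poly x^2 + x + 1). Since Q(∛1060) ⊂ R and ω ∉ R, we have ω ∉ Q(∛1060), so x^2 + x + 1 remains irreducible over Q(∛1060) and [Q(∛1060, ω) : Q(∛1060)] = 2. By the tower law, [Q(∛1060, ω) : Q] = 3 · 2 = 6. (In fact Q(∛1060, ω) is the splitting field of x^3 - 1060 over Q.)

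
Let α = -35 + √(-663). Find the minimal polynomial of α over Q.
m_α(x) = x^2 + 70x + 1888

From α + 35 = √(-663), squaring gives (α + 35)^2 = -663, i.e. α^2 + 70α + 1225 = -663, so α^2 + 70α + 1888 = 0. The discriminant of x^2 + 70x + 1888 is (70)^2 - 4·(1888) = 4900 - 7552 = -2652, and 4·(-663) is not a perfect square in Q since -663 is squarefree and ≠ 1. Hence x^2 + 70x + 1888 is irreducible over Q and is the minimal polynomial of α.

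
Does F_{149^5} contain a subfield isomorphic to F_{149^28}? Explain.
No: F_{149^28} is not a subfield of F_{149^5}

F_{p^m} embeds in F_{p^n} iff m | n. Here 28 ∤ 5 (since 5 = 0·28 + 5 with remainder 5 ≠ 0), so F_{149^28} is not a subfield of F_{149^5}. Equivalently: if it were, the tower law would give 28 = [F_{149^28}:F_149] dividing [F_{149^5}:F_149] = 5, contradiction.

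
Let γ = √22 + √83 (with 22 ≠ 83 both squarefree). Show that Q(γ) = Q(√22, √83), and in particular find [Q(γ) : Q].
[Q(γ) : Q] = 4 (equivalently, Q(γ) = Q(√22, √83))

Obviously Q(γ) ⊆ Q(√22, √83), and [Q(√22, √83):Q] = 4 (since 22, 83 are distinct squarefree integers > 1 with 1826 not a perfect square). To show equality we compute the minimal polynomial of γ. From γ = √22 + √83: γ^2 = 22 + 2√(1826) + 83 = 105 + 2√(1826), so γ^2 - 105 = 2√(1826); squaring, (γ^2 - 105)^2 = 4·1826, i.e. γ^4 - 210γ^2 + 11025 - 7304 = 0, i.e. γ^4 - 210γ^2 + 3721 = 0. So γ is a root of x^4 - 210x^2 + 3721. This polynomial is irreducible over Q: it has no rational root (each ±√22 ± √83 is irrational), and any factorization into two quadratics over Q would force √(1826) ∈ Q (pairing opposite roots) or √22, √83 ∈ Q (other pairings), all impossible. Hence [Q(γ):Q] = 4 = [Q(√22, √83):Q], so Q(γ) = Q(√22, √83).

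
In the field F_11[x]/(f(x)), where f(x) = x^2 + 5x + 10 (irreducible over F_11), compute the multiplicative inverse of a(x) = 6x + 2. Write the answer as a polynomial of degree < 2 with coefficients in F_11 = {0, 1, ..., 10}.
a(x)^(-1) ≡ 7x + 7 (mod f(x))

Since f is irreducible over F_11, F_11[x]/(f) is a field and a(x) ≠ 0 has an inverse. Apply the extended Euclidean algorithm to f(x) and a(x) in F_11[x]: f(x) = (2x + 2)·a(x) + (6). The last nonzero remainder is the constant 6 = gcd(f, a) in F_11. Back-substituting through the division chain expresses 6 = s(x)·a(x) + t(x)·f(x) with s(x) ≡ 9x + 9 (mod f), so (9x + 9)·a(x) ≡ 6 (mod f). Multiplying by 6^(-1) ≡ 2 in F_11 gives a(x)^(-1) ≡ 2·(9x + 9) ≡ 7x + 7 (mod f). Check: (6x + 2)·(7x + 7) = 9x^2 + x + 3 ≡ 1 (mod x^2 + 5x + 10).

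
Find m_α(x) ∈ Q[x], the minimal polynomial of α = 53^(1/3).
m_α(x) = x^3 - 53

α satisfies α^3 = 53, so x^3 - 53 annihilates α. By the rational root test, a rational root p/q (in lowest terms) of x^3 - 53 would satisfy p^3 = 53 q^3, forcing q = 1 and p^3 = 53; but 53 is not a perfect cube, contradiction. A monic cubic over Q with no rational root is irreducible (any nontrivial factorization would include a linear factor). Hence x^3 - 53 is the minimal polynomial of α, and in particular [Q(α):Q] = 3.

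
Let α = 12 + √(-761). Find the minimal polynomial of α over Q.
m_α(x) = x^2 - 24x + 905

From α - 12 = √(-761), squaring gives (α - 12)^2 = -761, i.e. α^2 - 24α + 144 = -761, so α^2 - 24α + 905 = 0. The discriminant of x^2 - 24x + 905 is (-24)^2 - 4·(905) = 576 - 3620 = -3044, and 4·(-761) is not a perfect square in Q since -761 is squarefree and ≠ 1. Hence x^2 - 24x + 905 is irreducible over Q and is the minimal polynomial of α.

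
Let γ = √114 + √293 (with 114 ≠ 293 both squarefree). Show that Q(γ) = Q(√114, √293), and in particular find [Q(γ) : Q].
[Q(γ) : Q] = 4 (equivalently, Q(γ) = Q(√114, √293))

Obviously Q(γ) ⊆ Q(√114, √293), and [Q(√114, √293):Q] = 4 (since 114, 293 are distinct squarefree integers > 1 with 33402 not a perfect square). To show equality we compute the minimal polynomial of γ. From γ = √114 + √293: γ^2 = 114 + 2√(33402) + 293 = 407 + 2√(33402), so γ^2 - 407 = 2√(33402); squaring, (γ^2 - 407)^2 = 4·33402, i.e. γ^4 - 814γ^2 + 165649 - 133608 = 0, i.e. γ^4 - 814γ^2 + 32041 = 0. So γ is a root of x^4 - 814x^2 + 32041. This polynomial is irreducible over Q: it has no rational root (each ±√114 ± √293 is irrational), and any factorization into two quadratics over Q would force √(33402) ∈ Q (pairing opposite roots) or √114, √293 ∈ Q (other pairings), all impossible. Hence [Q(γ):Q] = 4 = [Q(√114, √293):Q], so Q(γ) = Q(√114, √293).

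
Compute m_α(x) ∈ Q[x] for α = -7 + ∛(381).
m_α(x) = x^3 + 21x^2 + 147x - 38

Set β = α + 7 = ∛(381), so β^3 = 381. Then (α + 7)^3 - 381 = 0, i.e. α is a root of g(x) = (x + 7)^3 - 381 = x^3 + 21x^2 + 147x - 38. Since g(x) = h(x + 7) where h(x) = x^3 - 381, and h is irreducible over Q (because 381 is not a perfect cube, so h has no rational root, and a monic cubic with no rational root is irreducible), g is also irreducible (irreducibility is preserved under the substitution x → x + 7). Hence m_α(x) = x^3 + 21x^2 + 147x - 38.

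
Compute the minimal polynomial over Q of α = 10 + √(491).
m_α(x) = x^2 - 20x - 391

From α - 10 = √(491), squaring gives (α - 10)^2 = 491, i.e. α^2 - 20α + 100 = 491, so α^2 - 20α - 391 = 0. The discriminant of x^2 - 20x - 391 is (-20)^2 - 4·(-391) = 400 + 1564 = 1964, and 4·(491) is not a perfect square in Q since 491 is squarefree and ≠ 1. Hence x^2 - 20x - 391 is irreducible over Q and is the minimal polynomial of α.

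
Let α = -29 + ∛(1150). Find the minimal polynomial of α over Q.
m_α(x) = x^3 + 87x^2 + 2523x + 23239

Set β = α + 29 = ∛(1150), so β^3 = 1150. Then (α + 29)^3 - 1150 = 0, i.e. α is a root of g(x) = (x + 29)^3 - 1150 = x^3 + 87x^2 + 2523x + 23239. Since g(x) = h(x + 29) where h(x) = x^3 - 1150, and h is irreducible over Q (because 1150 is not a perfect cube, so h has no rational root, and a monic cubic with no rational root is irreducible), g is also irreducible (irreducibility is preserved under the substitution x → x + 29). Hence m_α(x) = x^3 + 87x^2 + 2523x + 23239.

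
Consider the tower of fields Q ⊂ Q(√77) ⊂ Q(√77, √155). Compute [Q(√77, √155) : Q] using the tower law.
[Q(√77, √155) : Q] = 4

[Q(√77):Q] = 2 (min poly x^2 - 77, irreducible since 77 is squarefree > 1). For the top step, suppose √155 ∈ Q(√77), say √155 = c + d√77 with c, d ∈ Q. Squaring: 155 = c^2 + 77d^2 + 2cd√77. Since √77 ∉ Q this forces 2cd = 0. If d = 0 then √155 = c ∈ Q, contradicting 155 squarefree > 1. If c = 0 then 155 = 77d^2, so 77·155 = (77d)^2 is a perfect square in Q — but 77·155 = 11935 is not a perfect square (since 77 and 155 are distinct squarefree integers). Contradiction. Hence √155 ∉ Q(√77), so x^2 - 155 stays irreducible over Q(√77) and [Q(√77, √155) : Q(√77)] = 2. By the tower law, [Q(√77, √155) : Q] = 2 · 2 = 4.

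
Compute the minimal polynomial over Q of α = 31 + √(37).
m_α(x) = x^2 - 62x + 924

From α - 31 = √(37), squaring gives (α - 31)^2 = 37, i.e. α^2 - 62α + 961 = 37, so α^2 - 62α + 924 = 0. The discriminant of x^2 - 62x + 924 is (-62)^2 - 4·(924) = 3844 - 3696 = 148, and 4·(37) is not a perfect square in Q since 37 is squarefree and ≠ 1. Hence x^2 - 62x + 924 is irreducible over Q and is the minimal polynomial of α.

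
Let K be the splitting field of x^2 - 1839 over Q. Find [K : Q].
[K : Q] = 2

f(x) = x^2 - 1839 factors as (x - √1839)(x + √1839). The splitting field is K = Q(√1839). Since 1839 is squarefree and > 1, it is not a perfect square, so x^2 - 1839 is irreducible over Q and [Q(√1839) : Q] = 2. Hence [K : Q] = 2.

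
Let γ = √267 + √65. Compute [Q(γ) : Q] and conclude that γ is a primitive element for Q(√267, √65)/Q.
[Q(γ) : Q] = 4 (equivalently, Q(γ) = Q(√267, √65))

Obviously Q(γ) ⊆ Q(√267, √65), and [Q(√267, √65):Q] = 4 (since 267, 65 are distinct squarefree integers > 1 with 17355 not a perfect square). To show equality we compute the minimal polynomial of γ. From γ = √267 + √65: γ^2 = 267 + 2√(17355) + 65 = 332 + 2√(17355), so γ^2 - 332 = 2√(17355); squaring, (γ^2 - 332)^2 = 4·17355, i.e. γ^4 - 664γ^2 + 110224 - 69420 = 0, i.e. γ^4 - 664γ^2 + 40804 = 0. So γ is a root of x^4 - 664x^2 + 40804. This polynomial is irreducible over Q: it has no rational root (each ±√267 ± √65 is irrational), and any factorization into two quadratics over Q would force √(17355) ∈ Q (pairing opposite roots) or √267, √65 ∈ Q (other pairings), all impossible. Hence [Q(γ):Q] = 4 = [Q(√267, √65):Q], so Q(γ) = Q(√267, √65).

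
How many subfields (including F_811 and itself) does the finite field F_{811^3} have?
F_{811^3} has 2 subfields

The subfields of F_{p^n} are exactly the fields F_{p^d} for d | n (each is the fixed field of the unique index-d subgroup of Gal(F_{p^n}/F_p) ≅ Z/nZ). The divisors of n = 3 are {1, 3}, giving 2 subfields: F_{811^1}, F_{811^3}.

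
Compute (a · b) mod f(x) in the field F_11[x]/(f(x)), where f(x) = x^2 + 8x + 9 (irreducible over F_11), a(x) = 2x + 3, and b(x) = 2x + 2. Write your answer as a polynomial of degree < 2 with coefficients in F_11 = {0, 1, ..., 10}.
a · b ≡ 3 (mod f(x))

Multiply in F_11[x]: a(x)·b(x) = (2x + 3)·(2x + 2) = 4x^2 + 10x + 6. This has degree ≥ 2, so divide by f(x) over F_11: 4x^2 + 10x + 6 = (4)·(x^2 + 8x + 9) + (3). Hence a·b ≡ 3 (mod f). (F_11[x]/(f) is a field with 11^2 = 121 elements since f is irreducible of degree 2.)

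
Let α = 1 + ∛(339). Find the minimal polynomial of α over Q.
m_α(x) = x^3 - 3x^2 + 3x - 340

Set β = α - 1 = ∛(339), so β^3 = 339. Then (α - 1)^3 - 339 = 0, i.e. α is a root of g(x) = (x - 1)^3 - 339 = x^3 - 3x^2 + 3x - 340. Since g(x) = h(x - 1) where h(x) = x^3 - 339, and h is irreducible over Q (because 339 is not a perfect cube, so h has no rational root, and a monic cubic with no rational root is irreducible), g is also irreducible (irreducibility is preserved under the substitution x → x - 1). Hence m_α(x) = x^3 - 3x^2 + 3x - 340.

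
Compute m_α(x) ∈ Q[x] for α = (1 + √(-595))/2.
m_α(x) = x^2 - x + 149

From 2α - 1 = √(-595), squaring gives (2α - 1)^2 = -595, i.e. 4α^2 - 4α + 1 = -595, so α^2 - α + (1 + 595)/4 = 0. Since -595 ≡ 1 (mod 4), (1 + 595)/4 = 149 ∈ Z. The polynomial x^2 - x + 149 has discriminant 1 - 4·(149) = -595, which is not a perfect square in Q (d = -595 is squarefree and ≠ 1), so x^2 - x + 149 is irreducible over Q. It is the minimal polynomial of α.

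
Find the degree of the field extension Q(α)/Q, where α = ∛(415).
[Q(α):Q] = 3

The minimal polynomial of α is x^3 - 415, irreducible over Q since 415 is not a perfect cube (so x^3 - 415 has no rational root). Hence [Q(α):Q] = deg(m_α) = 3.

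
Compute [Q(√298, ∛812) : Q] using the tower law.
[Q(√298, ∛812) : Q] = 6

Let L = Q(√298, ∛812). Since Q(√298) ⊂ L and [Q(√298):Q] = 2, the tower law gives 2 | [L:Q]. Likewise Q(∛812) ⊂ L with [Q(∛812):Q] = 3 (because 812 is not a perfect cube), so 3 | [L:Q]. As gcd(2,3) = 1, [L:Q] is divisible by 6. Conversely L is generated over Q by √298 and ∛812, so [L:Q] ≤ 2·3 = 6. Therefore [Q(√298, ∛812) : Q] = 6.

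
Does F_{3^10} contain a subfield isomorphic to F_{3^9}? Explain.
No: F_{3^9} is not a subfield of F_{3^10}

F_{p^m} embeds in F_{p^n} iff m | n. Here 9 ∤ 10 (since 10 = 1·9 + 1 with remainder 1 ≠ 0), so F_{3^9} is not a subfield of F_{3^10}. Equivalently: if it were, the tower law would give 9 = [F_{3^9}:F_3] dividing [F_{3^10}:F_3] = 10, contradiction.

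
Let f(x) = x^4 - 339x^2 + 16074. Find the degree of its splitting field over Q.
[K : Q] = 4

Solving the quadratic in x^2: x^2 = (339 ± √(339^2 - 4·16074))/2 = (339 ± √50625)/2 = (339 ± 225)/2, giving x^2 = 282 or x^2 = 57. So f(x) = (x^2 - 282)(x^2 - 57) and the roots of f are ±√282, ±√57. Hence the splitting field is K = Q(√282, √57). Since 282 and 57 are distinct squarefree integers > 1, their product 16074 is not a perfect square, so √57 ∉ Q(√282). By the tower law [K:Q] = [Q(√282,√57):Q(√282)] · [Q(√282):Q] = 2 · 2 = 4.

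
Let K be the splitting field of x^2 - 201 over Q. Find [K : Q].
[K : Q] = 2

f(x) = x^2 - 201 factors as (x - √201)(x + √201). The splitting field is K = Q(√201). Since 201 is squarefree and > 1, it is not a perfect square, so x^2 - 201 is irreducible over Q and [Q(√201) : Q] = 2. Hence [K : Q] = 2.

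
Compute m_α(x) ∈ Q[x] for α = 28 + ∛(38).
m_α(x) = x^3 - 84x^2 + 2352x - 21990

Set β = α - 28 = ∛(38), so β^3 = 38. Then (α - 28)^3 - 38 = 0, i.e. α is a root of g(x) = (x - 28)^3 - 38 = x^3 - 84x^2 + 2352x - 21990. Since g(x) = h(x - 28) where h(x) = x^3 - 38, and h is irreducible over Q (because 38 is not a perfect cube, so h has no rational root, and a monic cubic with no rational root is irreducible), g is also irreducible (irreducibility is preserved under the substitution x → x - 28). Hence m_α(x) = x^3 - 84x^2 + 2352x - 21990.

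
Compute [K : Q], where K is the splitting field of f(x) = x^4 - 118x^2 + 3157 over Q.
[K : Q] = 4

Solving the quadratic in x^2: x^2 = (118 ± √(118^2 - 4·3157))/2 = (118 ± √1296)/2 = (118 ± 36)/2, giving x^2 = 77 or x^2 = 41. So f(x) = (x^2 - 77)(x^2 - 41) and the roots of f are ±√77, ±√41. Hence the splitting field is K = Q(√77, √41). Since 77 and 41 are distinct squarefree integers > 1, their product 3157 is not a perfect square, so √41 ∉ Q(√77). By the tower law [K:Q] = [Q(√77,√41):Q(√77)] · [Q(√77):Q] = 2 · 2 = 4.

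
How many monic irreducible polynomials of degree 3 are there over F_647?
There are 90279792 monic irreducible polynomials of degree 3 over F_647

Each element of F_{647^3} that lies in no proper subfield is a root of exactly one monic irreducible of degree 3 over F_647, and each such polynomial has 3 distinct roots in F_{647^3}. By Möbius inversion the count is N_647(3) = (1/3) Σ_{d|3} μ(3/d) · 647^d = (1/3)(μ(3)·647^1 + μ(1)·647^3) = 270839376/3 = 90279792.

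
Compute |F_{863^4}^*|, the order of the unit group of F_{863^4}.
|F_{863^4}^*| = 554680863360

F_{863^4} has 863^4 = 554680863361 elements; its multiplicative group consists of all nonzero elements, so |F_{863^4}^*| = 554680863361 - 1 = 554680863360. (It is cyclic since any finite subgroup of the multiplicative group of a field is cyclic.)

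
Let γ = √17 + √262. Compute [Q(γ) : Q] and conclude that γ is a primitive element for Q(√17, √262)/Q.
[Q(γ) : Q] = 4 (equivalently, Q(γ) = Q(√17, √262))

Obviously Q(γ) ⊆ Q(√17, √262), and [Q(√17, √262):Q] = 4 (since 17, 262 are distinct squarefree integers > 1 with 4454 not a perfect square). To show equality we compute the minimal polynomial of γ. From γ = √17 + √262: γ^2 = 17 + 2√(4454) + 262 = 279 + 2√(4454), so γ^2 - 279 = 2√(4454); squaring, (γ^2 - 279)^2 = 4·4454, i.e. γ^4 - 558γ^2 + 77841 - 17816 = 0, i.e. γ^4 - 558γ^2 + 60025 = 0. So γ is a root of x^4 - 558x^2 + 60025. This polynomial is irreducible over Q: it has no rational root (each ±√17 ± √262 is irrational), and any factorization into two quadratics over Q would force √(4454) ∈ Q (pairing opposite roots) or √17, √262 ∈ Q (other pairings), all impossible. Hence [Q(γ):Q] = 4 = [Q(√17, √262):Q], so Q(γ) = Q(√17, √262).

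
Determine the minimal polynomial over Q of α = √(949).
m_α(x) = x^2 - 949

α satisfies α^2 - 949 = 0, so x^2 - 949 annihilates α. Since d = 949 is squarefree and ≠ 1, it is not a perfect square in Q, so x^2 - 949 has no rational root and is therefore irreducible over Q (a degree-2 polynomial over a field is irreducible iff it has no root). Hence m_α(x) = x^2 - 949.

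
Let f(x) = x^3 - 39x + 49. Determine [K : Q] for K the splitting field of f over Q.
[K : Q] = 6

By the rational root test, any rational root of the monic integer polynomial f(x) = x^3 - 39x + 49 must be an integer dividing the constant term 49, i.e. one of ±{1, 7, 49}. Evaluating: f(1) = 11, f(-1) = 87, f(7) = 119, f(-7) = -21, f(49) = 115787, f(-49) = -115689; none is 0, so f has no rational root and is therefore irreducible over Q (a cubic with no linear factor over a field is irreducible). For an irreducible cubic, the Galois group is A_3 or S_3 according as the discriminant disc(f) = -4a^3 - 27b^2 = -4·(-39)^3 - 27·(49)^2 = 172449 is or is not a square in Q. Here disc(f) = 172449 is not a perfect square in Q, so the Galois group of f over Q is not contained in A_3 and must be all of S_3. The splitting field has degree |S_3| = 6 over Q, so [K : Q] = 6.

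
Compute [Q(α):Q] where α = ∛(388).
[Q(α):Q] = 3

The minimal polynomial of α is x^3 - 388, irreducible over Q since 388 is not a perfect cube (so x^3 - 388 has no rational root). Hence [Q(α):Q] = deg(m_α) = 3.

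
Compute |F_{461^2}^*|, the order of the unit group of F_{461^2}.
|F_{461^2}^*| = 212520

F_{461^2} has 461^2 = 212521 elements; its multiplicative group consists of all nonzero elements, so |F_{461^2}^*| = 212521 - 1 = 212520. (It is cyclic since any finite subgroup of the multiplicative group of a field is cyclic.)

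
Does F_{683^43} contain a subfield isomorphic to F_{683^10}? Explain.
No: F_{683^10} is not a subfield of F_{683^43}

F_{p^m} embeds in F_{p^n} iff m | n. Here 10 ∤ 43 (since 43 = 4·10 + 3 with remainder 3 ≠ 0), so F_{683^10} is not a subfield of F_{683^43}. Equivalently: if it were, the tower law would give 10 = [F_{683^10}:F_683] dividing [F_{683^43}:F_683] = 43, contradiction.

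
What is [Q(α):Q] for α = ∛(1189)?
[Q(α):Q] = 3

The minimal polynomial of α is x^3 - 1189, irreducible over Q since 1189 is not a perfect cube (so x^3 - 1189 has no rational root). Hence [Q(α):Q] = deg(m_α) = 3.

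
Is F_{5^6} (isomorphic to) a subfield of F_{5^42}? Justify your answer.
Yes: F_{5^6} is a subfield of F_{5^42}

F_{p^m} embeds in F_{p^n} iff m | n (since F_{p^n} is the splitting field of x^(p^n) - x, and F_{p^m} ⊂ F_{p^n} forces p^n to be a power of p^m, i.e. m | n; conversely if m | n then every root of x^(p^m) - x is a root of x^(p^n) - x). Here 6 | 42 (since 42 = 7·6), so F_{5^6} is a subfield of F_{5^42}, and [F_{5^42} : F_{5^6}] = 42/6 = 7.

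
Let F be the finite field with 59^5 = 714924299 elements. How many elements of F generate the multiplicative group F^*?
There are φ(714924298) = 302400000 primitive elements

F_q^* is cyclic of order q - 1 = 714924298. A cyclic group of order m has exactly φ(m) generators. Here m = 714924298 = 2 · 11 · 29 · 41 · 151 · 181, so the number of primitive elements is φ(714924298) = 302400000.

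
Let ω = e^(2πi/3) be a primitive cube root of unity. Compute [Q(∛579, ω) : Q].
[Q(∛579, ω) : Q] = 6

[Q(∛579):Q] = 3 (min poly x^3 - 579, irreducible since 579 is not a perfect cube). [Q(ω):Q] = 2 (min poly x^2 + x + 1). Since Q(∛579) ⊂ R and ω ∉ R, we have ω ∉ Q(∛579), so x^2 + x + 1 remains irreducible over Q(∛579) and [Q(∛579, ω) : Q(∛579)] = 2. By the tower law, [Q(∛579, ω) : Q] = 3 · 2 = 6. (In fact Q(∛579, ω) is the splitting field of x^3 - 579 over Q.)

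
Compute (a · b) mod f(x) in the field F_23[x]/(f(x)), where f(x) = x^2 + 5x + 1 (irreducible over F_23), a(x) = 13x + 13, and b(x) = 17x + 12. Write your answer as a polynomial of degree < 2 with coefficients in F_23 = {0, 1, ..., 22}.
a · b ≡ 8x + 4 (mod f(x))

Multiply in F_23[x]: a(x)·b(x) = (13x + 13)·(17x + 12) = 14x^2 + 9x + 18. This has degree ≥ 2, so divide by f(x) over F_23: 14x^2 + 9x + 18 = (14)·(x^2 + 5x + 1) + (8x + 4). Hence a·b ≡ 8x + 4 (mod f). (F_23[x]/(f) is a field with 23^2 = 529 elements since f is irreducible of degree 2.)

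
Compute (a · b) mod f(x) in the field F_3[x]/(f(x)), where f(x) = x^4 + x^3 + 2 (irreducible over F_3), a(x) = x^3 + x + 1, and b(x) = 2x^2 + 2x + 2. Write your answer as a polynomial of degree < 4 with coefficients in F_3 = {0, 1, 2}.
a · b ≡ x^3 + x^2 + 2 (mod f(x))

Multiply in F_3[x]: a(x)·b(x) = (x^3 + x + 1)·(2x^2 + 2x + 2) = 2x^5 + 2x^4 + x^3 + x^2 + x + 2. This has degree ≥ 4, so divide by f(x) over F_3: 2x^5 + 2x^4 + x^3 + x^2 + x + 2 = (2x)·(x^4 + x^3 + 2) + (x^3 + x^2 + 2). Hence a·b ≡ x^3 + x^2 + 2 (mod f). (F_3[x]/(f) is a field with 3^4 = 81 elements since f is irreducible of degree 4.)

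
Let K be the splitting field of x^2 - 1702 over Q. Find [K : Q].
[K : Q] = 2

f(x) = x^2 - 1702 factors as (x - √1702)(x + √1702). The splitting field is K = Q(√1702). Since 1702 is squarefree and > 1, it is not a perfect square, so x^2 - 1702 is irreducible over Q and [Q(√1702) : Q] = 2. Hence [K : Q] = 2.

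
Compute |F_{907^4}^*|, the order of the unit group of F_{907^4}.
|F_{907^4}^*| = 676751377200

F_{907^4} has 907^4 = 676751377201 elements; its multiplicative group consists of all nonzero elements, so |F_{907^4}^*| = 676751377201 - 1 = 676751377200. (It is cyclic since any finite subgroup of the multiplicative group of a field is cyclic.)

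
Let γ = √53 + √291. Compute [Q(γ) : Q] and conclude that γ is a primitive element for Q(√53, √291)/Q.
[Q(γ) : Q] = 4 (equivalently, Q(γ) = Q(√53, √291))

Obviously Q(γ) ⊆ Q(√53, √291), and [Q(√53, √291):Q] = 4 (since 53, 291 are distinct squarefree integers > 1 with 15423 not a perfect square). To show equality we compute the minimal polynomial of γ. From γ = √53 + √291: γ^2 = 53 + 2√(15423) + 291 = 344 + 2√(15423), so γ^2 - 344 = 2√(15423); squaring, (γ^2 - 344)^2 = 4·15423, i.e. γ^4 - 688γ^2 + 118336 - 61692 = 0, i.e. γ^4 - 688γ^2 + 56644 = 0. So γ is a root of x^4 - 688x^2 + 56644. This polynomial is irreducible over Q: it has no rational root (each ±√53 ± √291 is irrational), and any factorization into two quadratics over Q would force √(15423) ∈ Q (pairing opposite roots) or √53, √291 ∈ Q (other pairings), all impossible. Hence [Q(γ):Q] = 4 = [Q(√53, √291):Q], so Q(γ) = Q(√53, √291).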